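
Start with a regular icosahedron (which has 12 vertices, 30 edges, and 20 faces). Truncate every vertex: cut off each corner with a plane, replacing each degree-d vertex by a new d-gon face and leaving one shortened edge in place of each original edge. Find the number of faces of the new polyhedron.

32

Truncation replaces each original edge-end by a new vertex, so V′ = 2E = 60.
Each original edge survives, and each old vertex of degree d contributes d new edges; summing degrees gives Σd = 2E, so E′ = E + 2E = 3E = 90.
Each original face survives and each original vertex becomes one new face: F′ = F + V = 32.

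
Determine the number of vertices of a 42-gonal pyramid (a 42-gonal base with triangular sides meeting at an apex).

A pyramid on an n-gon base has one n-gon and n triangles: V = 42 + 1 = 43, E = 2·42 = 84, F = 42 + 1 = 43.

43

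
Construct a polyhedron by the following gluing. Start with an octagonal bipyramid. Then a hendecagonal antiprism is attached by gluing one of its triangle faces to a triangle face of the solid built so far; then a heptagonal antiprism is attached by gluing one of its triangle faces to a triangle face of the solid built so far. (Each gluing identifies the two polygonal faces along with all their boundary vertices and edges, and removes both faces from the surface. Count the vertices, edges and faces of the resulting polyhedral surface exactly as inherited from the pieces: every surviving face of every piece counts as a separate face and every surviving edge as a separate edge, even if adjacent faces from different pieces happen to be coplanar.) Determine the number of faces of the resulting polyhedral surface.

52

An octagonal bipyramid: V=10, E=24, F=16.
Attach a hendecagonal antiprism (V=22, E=44, F=24) along a 3-gon: merge 3 vertices and 3 edges, delete both glued faces → V=29, E=65, F=38.
Attach a heptagonal antiprism (V=14, E=28, F=16) along a 3-gon: merge 3 vertices and 3 edges, delete both glued faces → V=40, E=90, F=52.
Check: V − E + F = 40 − 90 + 52 = 2.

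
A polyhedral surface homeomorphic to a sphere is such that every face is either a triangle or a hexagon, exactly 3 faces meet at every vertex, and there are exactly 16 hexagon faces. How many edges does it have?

54

Let x be the number of triangles; then F = 16 + x.
Edge–face incidences: 2E = 6·16 + 3·x = 96 + 3x.
Every vertex has degree 3, so 3V = 2E.
Euler: V − E + F = 2 ⇒ (2E)/3 − E + (16 + x) = 2.
Multiply by 6: 2·(2E) − 3·(2E) + 6·(16 + x) = 12, i.e. 96 + 6x − (96 + 3x) = 12.
Collecting terms: 3x = 12, so x = 4.
Then 2E = 96 + 3·4 = 108, so E = 54, V = 2E/3 = 36, F = 16 + 4 = 20.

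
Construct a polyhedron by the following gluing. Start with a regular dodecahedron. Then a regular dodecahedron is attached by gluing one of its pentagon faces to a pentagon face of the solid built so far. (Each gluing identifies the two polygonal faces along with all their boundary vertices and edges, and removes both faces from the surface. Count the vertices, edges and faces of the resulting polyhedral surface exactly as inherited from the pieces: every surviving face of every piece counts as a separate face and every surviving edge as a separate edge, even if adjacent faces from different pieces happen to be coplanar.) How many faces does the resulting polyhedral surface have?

A regular dodecahedron: V=20, E=30, F=12.
Attach a regular dodecahedron (V=20, E=30, F=12) along a 5-gon: merge 5 vertices and 5 edges, delete both glued faces → V=35, E=55, F=22.
Check: V − E + F = 35 − 55 + 22 = 2.

22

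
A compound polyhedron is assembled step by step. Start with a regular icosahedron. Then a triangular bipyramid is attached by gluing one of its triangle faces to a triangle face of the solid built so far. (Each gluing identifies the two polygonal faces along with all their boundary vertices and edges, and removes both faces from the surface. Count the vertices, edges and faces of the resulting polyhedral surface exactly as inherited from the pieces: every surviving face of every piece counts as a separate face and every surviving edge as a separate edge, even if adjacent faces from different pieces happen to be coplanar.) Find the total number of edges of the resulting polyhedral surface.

36

A regular icosahedron: V=12, E=30, F=20.
Attach a triangular bipyramid (V=5, E=9, F=6) along a 3-gon: merge 3 vertices and 3 edges, delete both glued faces → V=14, E=36, F=24.
Check: V − E + F = 14 − 36 + 24 = 2.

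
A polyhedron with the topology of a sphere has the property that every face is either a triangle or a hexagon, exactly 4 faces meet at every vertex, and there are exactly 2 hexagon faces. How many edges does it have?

24

Let x be the number of triangles; then F = 2 + x.
Edge–face incidences: 2E = 6·2 + 3·x = 12 + 3x.
Every vertex has degree 4, so 4V = 2E.
Euler: V − E + F = 2 ⇒ (2E)/4 − E + (2 + x) = 2.
Multiply by 8: 2·(2E) − 4·(2E) + 8·(2 + x) = 16, i.e. 16 + 8x − 2·(12 + 3x) = 16.
Collecting terms: 2x − 8 = 16, so 2x = 24, so x = 12.
Then 2E = 12 + 3·12 = 48, so E = 24, V = 2E/4 = 12, F = 2 + 12 = 14.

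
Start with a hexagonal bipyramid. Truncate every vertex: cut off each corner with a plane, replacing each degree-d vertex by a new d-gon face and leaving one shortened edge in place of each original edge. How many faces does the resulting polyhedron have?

20

The base solid has V = 8, E = 18, F = 12.
Truncation replaces each original edge-end by a new vertex, so V′ = 2E = 36.
Each original edge survives, and each old vertex of degree d contributes d new edges; summing degrees gives Σd = 2E, so E′ = E + 2E = 3E = 54.
Each original face survives and each original vertex becomes one new face: F′ = F + V = 20.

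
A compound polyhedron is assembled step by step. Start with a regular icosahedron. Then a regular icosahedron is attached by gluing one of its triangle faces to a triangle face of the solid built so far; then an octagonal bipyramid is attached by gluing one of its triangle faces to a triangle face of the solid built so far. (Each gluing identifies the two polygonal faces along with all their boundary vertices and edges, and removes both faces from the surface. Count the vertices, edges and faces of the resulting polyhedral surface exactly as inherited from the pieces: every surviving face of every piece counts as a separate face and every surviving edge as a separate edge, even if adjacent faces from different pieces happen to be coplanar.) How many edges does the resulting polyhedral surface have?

78

A regular icosahedron: V=12, E=30, F=20.
Attach a regular icosahedron (V=12, E=30, F=20) along a 3-gon: merge 3 vertices and 3 edges, delete both glued faces → V=21, E=57, F=38.
Attach an octagonal bipyramid (V=10, E=24, F=16) along a 3-gon: merge 3 vertices and 3 edges, delete both glued faces → V=28, E=78, F=52.
Check: V − E + F = 28 − 78 + 52 = 2.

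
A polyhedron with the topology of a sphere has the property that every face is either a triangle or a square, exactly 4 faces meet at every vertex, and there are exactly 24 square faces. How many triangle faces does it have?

8

Let x be the number of triangles; then F = 24 + x.
Edge–face incidences: 2E = 4·24 + 3·x = 96 + 3x.
Every vertex has degree 4, so 4V = 2E.
Euler: V − E + F = 2 ⇒ (2E)/4 − E + (24 + x) = 2.
Multiply by 8: 2·(2E) − 4·(2E) + 8·(24 + x) = 16, i.e. 192 + 8x − 2·(96 + 3x) = 16.
Collecting terms: 2x = 16, so x = 8.
Then 2E = 96 + 3·8 = 120, so E = 60, V = 2E/4 = 30, F = 24 + 8 = 32.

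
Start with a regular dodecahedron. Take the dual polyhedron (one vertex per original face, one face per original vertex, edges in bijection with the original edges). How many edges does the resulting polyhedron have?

The base solid has V = 20, E = 30, F = 12.
The dual swaps V and F and preserves E: V′ = F = 12, E′ = E = 30, F′ = V = 20.

30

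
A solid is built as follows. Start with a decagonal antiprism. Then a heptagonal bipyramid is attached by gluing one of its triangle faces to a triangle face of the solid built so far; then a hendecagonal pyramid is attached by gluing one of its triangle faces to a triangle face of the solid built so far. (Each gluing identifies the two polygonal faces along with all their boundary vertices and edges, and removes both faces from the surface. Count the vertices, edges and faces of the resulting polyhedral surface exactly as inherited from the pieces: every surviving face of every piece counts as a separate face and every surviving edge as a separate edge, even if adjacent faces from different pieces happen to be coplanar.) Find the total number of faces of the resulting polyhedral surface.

A decagonal antiprism: V=20, E=40, F=22.
Attach a heptagonal bipyramid (V=9, E=21, F=14) along a 3-gon: merge 3 vertices and 3 edges, delete both glued faces → V=26, E=58, F=34.
Attach a hendecagonal pyramid (V=12, E=22, F=12) along a 3-gon: merge 3 vertices and 3 edges, delete both glued faces → V=35, E=77, F=44.
Check: V − E + F = 35 − 77 + 44 = 2.

44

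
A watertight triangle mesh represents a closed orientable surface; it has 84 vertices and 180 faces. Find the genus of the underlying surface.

Every face is a triangle, so 2E = 3·180 = 540, giving E = 270.
χ = V − E + F = 84 − 270 + 180 = -6.
For a closed orientable surface χ = 2 − 2g, so g = (2 − (-6))/2 = 4.

4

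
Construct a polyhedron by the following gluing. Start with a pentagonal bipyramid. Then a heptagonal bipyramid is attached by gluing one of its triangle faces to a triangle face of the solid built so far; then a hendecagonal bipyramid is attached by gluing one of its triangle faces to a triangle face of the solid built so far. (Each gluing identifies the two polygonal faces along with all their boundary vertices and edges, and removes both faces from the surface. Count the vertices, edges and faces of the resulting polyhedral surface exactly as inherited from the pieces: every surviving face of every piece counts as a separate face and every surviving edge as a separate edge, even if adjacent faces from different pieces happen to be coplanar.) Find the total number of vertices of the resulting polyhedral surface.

23

A pentagonal bipyramid: V=7, E=15, F=10.
Attach a heptagonal bipyramid (V=9, E=21, F=14) along a 3-gon: merge 3 vertices and 3 edges, delete both glued faces → V=13, E=33, F=22.
Attach a hendecagonal bipyramid (V=13, E=33, F=22) along a 3-gon: merge 3 vertices and 3 edges, delete both glued faces → V=23, E=63, F=42.
Check: V − E + F = 23 − 63 + 42 = 2.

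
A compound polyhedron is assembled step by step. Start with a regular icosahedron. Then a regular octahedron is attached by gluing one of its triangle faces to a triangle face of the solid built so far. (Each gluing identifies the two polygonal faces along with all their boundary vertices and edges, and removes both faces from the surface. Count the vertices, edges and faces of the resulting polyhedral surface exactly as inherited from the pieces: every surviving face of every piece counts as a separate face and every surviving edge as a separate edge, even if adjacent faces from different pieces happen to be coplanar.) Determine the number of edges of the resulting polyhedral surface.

A regular icosahedron: V=12, E=30, F=20.
Attach a regular octahedron (V=6, E=12, F=8) along a 3-gon: merge 3 vertices and 3 edges, delete both glued faces → V=15, E=39, F=26.
Check: V − E + F = 15 − 39 + 26 = 2.

39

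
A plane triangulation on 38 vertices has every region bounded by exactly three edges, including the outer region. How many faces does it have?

72

In a plane triangulation 3F = 2E and V − E + F = 2, so F = 2V − 4 = 2·38 − 4 = 72.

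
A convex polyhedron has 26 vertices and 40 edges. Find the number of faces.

16

Here V − E + F = 2.
F = 2 − V + E = 2 − 26 + 40 = 16.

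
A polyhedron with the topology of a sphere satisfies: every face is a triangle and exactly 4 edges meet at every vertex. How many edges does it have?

Each face has 3 edges and each edge borders two faces, so 2E = 3F.
Each vertex has degree 4, so 4V = 2E and hence V = 3F/4.
Euler: V − E + F = 2 ⇒ (3F/4) − (3F/2) + F = 2.
Multiply by 8: (6 − 12 + 8)F = 16, i.e. 2F = 16.
So F = 8, E = 3·8/2 = 12, V = 3·8/4 = 6.

12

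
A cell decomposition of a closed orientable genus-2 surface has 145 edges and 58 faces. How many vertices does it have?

For a closed orientable surface of genus 2, χ = 2 − 2·2 = -2.
V = -2 + E − F = -2 + 145 − 58 = 85.

85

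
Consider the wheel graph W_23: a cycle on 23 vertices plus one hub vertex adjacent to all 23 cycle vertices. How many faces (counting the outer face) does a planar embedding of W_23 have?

W_23 has V = 23 + 1 = 24 vertices and E = 2·23 = 46 edges.
By Euler's formula F = 2 − V + E = 2 − 24 + 46 = 24.

24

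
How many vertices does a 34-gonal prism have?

68

A prism on an n-gon has two n-gon bases and n rectangular sides: V = 2·34 = 68, E = 3·34 = 102, F = 34 + 2 = 36.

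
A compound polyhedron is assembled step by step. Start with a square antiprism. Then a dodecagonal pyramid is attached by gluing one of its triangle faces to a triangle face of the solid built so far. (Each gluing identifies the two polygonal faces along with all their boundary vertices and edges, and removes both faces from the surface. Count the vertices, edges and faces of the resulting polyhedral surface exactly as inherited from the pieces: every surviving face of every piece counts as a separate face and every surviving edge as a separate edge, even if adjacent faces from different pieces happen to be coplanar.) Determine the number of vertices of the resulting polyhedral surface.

A square antiprism: V=8, E=16, F=10.
Attach a dodecagonal pyramid (V=13, E=24, F=13) along a 3-gon: merge 3 vertices and 3 edges, delete both glued faces → V=18, E=37, F=21.
Check: V − E + F = 18 − 37 + 21 = 2.

18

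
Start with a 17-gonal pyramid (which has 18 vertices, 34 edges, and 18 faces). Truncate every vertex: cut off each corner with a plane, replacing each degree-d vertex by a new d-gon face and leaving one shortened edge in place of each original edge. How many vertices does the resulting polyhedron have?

68

Truncation replaces each original edge-end by a new vertex, so V′ = 2E = 68.
Each original edge survives, and each old vertex of degree d contributes d new edges; summing degrees gives Σd = 2E, so E′ = E + 2E = 3E = 102.
Each original face survives and each original vertex becomes one new face: F′ = F + V = 36.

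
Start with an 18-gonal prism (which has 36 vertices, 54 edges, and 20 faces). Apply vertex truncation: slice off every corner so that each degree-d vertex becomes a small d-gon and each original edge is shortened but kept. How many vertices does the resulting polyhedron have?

Truncation replaces each original edge-end by a new vertex, so V′ = 2E = 108.
Each original edge survives, and each old vertex of degree d contributes d new edges; summing degrees gives Σd = 2E, so E′ = E + 2E = 3E = 162.
Each original face survives and each original vertex becomes one new face: F′ = F + V = 56.

108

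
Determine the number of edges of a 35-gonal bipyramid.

A bipyramid over an n-gon has 2n triangular faces and n + 2 vertices: V = 35 + 2 = 37, E = 3·35 = 105, F = 2·35 = 70.
Check: V − E + F = 37 − 105 + 70 = 2.

105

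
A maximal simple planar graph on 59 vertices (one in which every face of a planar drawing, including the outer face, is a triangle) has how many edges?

In a plane triangulation 3F = 2E and V − E + F = 2, so E = 3V − 6 = 3·59 − 6 = 171.

171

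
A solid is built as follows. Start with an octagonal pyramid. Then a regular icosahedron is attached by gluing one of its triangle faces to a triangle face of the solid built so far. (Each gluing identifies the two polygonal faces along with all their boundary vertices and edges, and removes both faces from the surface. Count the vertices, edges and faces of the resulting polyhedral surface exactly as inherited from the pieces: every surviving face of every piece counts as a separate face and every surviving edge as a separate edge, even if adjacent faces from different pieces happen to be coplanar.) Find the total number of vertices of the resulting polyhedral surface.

18

An octagonal pyramid: V=9, E=16, F=9.
Attach a regular icosahedron (V=12, E=30, F=20) along a 3-gon: merge 3 vertices and 3 edges, delete both glued faces → V=18, E=43, F=27.
Check: V − E + F = 18 − 43 + 27 = 2.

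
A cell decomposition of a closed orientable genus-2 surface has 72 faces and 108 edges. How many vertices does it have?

For a closed orientable surface of genus 2, χ = 2 − 2·2 = -2.
V = -2 + E − F = -2 + 108 − 72 = 34.

34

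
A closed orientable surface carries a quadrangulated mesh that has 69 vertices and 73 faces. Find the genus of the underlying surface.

3

Every face is a square, so 2E = 4·73 = 292, giving E = 146.
χ = V − E + F = 69 − 146 + 73 = -4.
For a closed orientable surface χ = 2 − 2g, so g = (2 − (-4))/2 = 3.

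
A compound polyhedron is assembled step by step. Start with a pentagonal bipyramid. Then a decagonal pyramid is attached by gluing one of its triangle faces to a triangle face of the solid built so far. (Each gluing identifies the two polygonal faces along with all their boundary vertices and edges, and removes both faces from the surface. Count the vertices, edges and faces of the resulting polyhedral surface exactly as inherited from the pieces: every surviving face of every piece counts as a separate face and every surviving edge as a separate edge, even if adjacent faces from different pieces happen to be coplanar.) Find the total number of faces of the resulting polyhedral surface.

A pentagonal bipyramid: V=7, E=15, F=10.
Attach a decagonal pyramid (V=11, E=20, F=11) along a 3-gon: merge 3 vertices and 3 edges, delete both glued faces → V=15, E=32, F=19.
Check: V − E + F = 15 − 32 + 19 = 2.

19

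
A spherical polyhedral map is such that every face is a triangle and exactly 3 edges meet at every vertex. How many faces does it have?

4

Each face has 3 edges and each edge borders two faces, so 2E = 3F.
Each vertex has degree 3, so 3V = 2E and hence V = 3F/3.
Euler: V − E + F = 2 ⇒ (3F/3) − (3F/2) + F = 2.
Multiply by 6: (6 − 9 + 6)F = 12, i.e. 3F = 12.
So F = 4, E = 3·4/2 = 6, V = 3·4/3 = 4.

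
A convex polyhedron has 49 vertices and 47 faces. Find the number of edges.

Here V − E + F = 2.
E = V + F − (2) = 49 + 47 − (2) = 94.

94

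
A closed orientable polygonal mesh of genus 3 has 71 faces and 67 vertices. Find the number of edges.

For a closed orientable surface of genus 3, χ = 2 − 2·3 = -4.
E = V + F − (-4) = 67 + 71 − (-4) = 142.

142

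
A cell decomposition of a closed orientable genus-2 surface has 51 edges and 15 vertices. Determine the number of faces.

For a closed orientable surface of genus 2, χ = 2 − 2·2 = -2.
F = -2 − V + E = -2 − 15 + 51 = 34.

34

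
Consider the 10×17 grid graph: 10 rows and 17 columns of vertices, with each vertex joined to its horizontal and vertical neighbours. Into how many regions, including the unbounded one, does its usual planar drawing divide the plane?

145

The grid has V = 10·17 = 170 vertices and E = 10·16 + 17·9 = 313 edges.
F = 2 − V + E = 2 − 170 + 313 = 145.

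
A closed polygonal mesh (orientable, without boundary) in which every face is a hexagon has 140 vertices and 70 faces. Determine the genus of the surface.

Every face is a hexagon, so 2E = 6·70 = 420, giving E = 210.
χ = V − E + F = 140 − 210 + 70 = 0.
For a closed orientable surface χ = 2 − 2g, so g = (2 − (0))/2 = 1.

1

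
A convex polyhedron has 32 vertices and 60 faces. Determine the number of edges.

90

Here V − E + F = 2.
E = V + F − (2) = 32 + 60 − (2) = 90.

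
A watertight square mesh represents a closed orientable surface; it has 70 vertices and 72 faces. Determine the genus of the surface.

2

Every face is a square, so 2E = 4·72 = 288, giving E = 144.
χ = V − E + F = 70 − 144 + 72 = -2.
For a closed orientable surface χ = 2 − 2g, so g = (2 − (-2))/2 = 2.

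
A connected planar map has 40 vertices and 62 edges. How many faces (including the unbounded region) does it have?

24

Euler's formula for a connected plane graph: V − E + F = 2, so F = 2 − 40 + 62 = 24.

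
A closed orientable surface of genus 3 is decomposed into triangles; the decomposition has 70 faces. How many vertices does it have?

31

χ = 2 − 2·3 = -4, and every face is a triangle so 3F = 2E.
E = 3·70/2 = 105. Then V = -4 + E − F = -4 + 105 − 70 = 31.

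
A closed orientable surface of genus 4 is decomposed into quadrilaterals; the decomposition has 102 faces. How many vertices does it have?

χ = 2 − 2·4 = -6, and every face is a square so 4F = 2E.
E = 4·102/2 = 204. Then V = -6 + E − F = -6 + 204 − 102 = 96.

96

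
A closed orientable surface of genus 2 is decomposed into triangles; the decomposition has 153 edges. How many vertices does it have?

χ = 2 − 2·2 = -2, and every face is a triangle so 3F = 2E.
F = 2E/3 = 102. Then V = -2 + E − F = -2 + 153 − 102 = 49.

49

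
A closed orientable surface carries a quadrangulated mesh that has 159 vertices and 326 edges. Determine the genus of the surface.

3

Every face is a square and each edge borders two faces, so 4F = 2·326, giving F = 163.
χ = V − E + F = 159 − 326 + 163 = -4.
For a closed orientable surface χ = 2 − 2g, so g = (2 − (-4))/2 = 3.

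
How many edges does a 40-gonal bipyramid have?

120

A bipyramid over an n-gon has 2n triangular faces and n + 2 vertices: V = 40 + 2 = 42, E = 3·40 = 120, F = 2·40 = 80.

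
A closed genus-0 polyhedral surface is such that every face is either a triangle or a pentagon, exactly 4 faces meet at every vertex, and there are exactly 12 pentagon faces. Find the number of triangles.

20

Let x be the number of triangles; then F = 12 + x.
Edge–face incidences: 2E = 5·12 + 3·x = 60 + 3x.
Every vertex has degree 4, so 4V = 2E.
Euler: V − E + F = 2 ⇒ (2E)/4 − E + (12 + x) = 2.
Multiply by 8: 2·(2E) − 4·(2E) + 8·(12 + x) = 16, i.e. 96 + 8x − 2·(60 + 3x) = 16.
Collecting terms: 2x − 24 = 16, so 2x = 40, so x = 20.
Then 2E = 60 + 3·20 = 120, so E = 60, V = 2E/4 = 30, F = 12 + 20 = 32.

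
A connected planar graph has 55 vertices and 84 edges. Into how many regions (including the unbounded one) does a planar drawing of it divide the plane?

31

Euler's formula for a connected plane graph: V − E + F = 2, so F = 2 − 55 + 84 = 31.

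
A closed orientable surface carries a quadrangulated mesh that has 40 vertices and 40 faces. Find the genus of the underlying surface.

Every face is a square, so 2E = 4·40 = 160, giving E = 80.
χ = V − E + F = 40 − 80 + 40 = 0.
For a closed orientable surface χ = 2 − 2g, so g = (2 − (0))/2 = 1.

1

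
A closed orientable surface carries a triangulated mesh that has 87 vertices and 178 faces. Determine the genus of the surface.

Every face is a triangle, so 2E = 3·178 = 534, giving E = 267.
χ = V − E + F = 87 − 267 + 178 = -2.
For a closed orientable surface χ = 2 − 2g, so g = (2 − (-2))/2 = 2.

2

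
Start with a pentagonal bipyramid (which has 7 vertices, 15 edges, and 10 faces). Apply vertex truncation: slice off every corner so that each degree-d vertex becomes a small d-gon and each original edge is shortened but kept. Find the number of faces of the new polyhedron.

Truncation replaces each original edge-end by a new vertex, so V′ = 2E = 30.
Each original edge survives, and each old vertex of degree d contributes d new edges; summing degrees gives Σd = 2E, so E′ = E + 2E = 3E = 45.
Each original face survives and each original vertex becomes one new face: F′ = F + V = 17.

17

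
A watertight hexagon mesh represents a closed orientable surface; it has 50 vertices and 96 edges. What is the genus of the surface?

8

Every face is a hexagon and each edge borders two faces, so 6F = 2·96, giving F = 32.
χ = V − E + F = 50 − 96 + 32 = -14.
For a closed orientable surface χ = 2 − 2g, so g = (2 − (-14))/2 = 8.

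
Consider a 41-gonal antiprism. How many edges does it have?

164

An antiprism on an n-gon has two n-gon caps and 2n triangles: V = 2·41 = 82, E = 4·41 = 164, F = 2·41 + 2 = 84.
Check: V − E + F = 82 − 164 + 84 = 2.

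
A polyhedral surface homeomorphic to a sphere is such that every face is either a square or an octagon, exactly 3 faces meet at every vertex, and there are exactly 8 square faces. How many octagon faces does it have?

2

Let x be the number of octagons; then F = 8 + x.
Edge–face incidences: 2E = 4·8 + 8·x = 32 + 8x.
Every vertex has degree 3, so 3V = 2E.
Euler: V − E + F = 2 ⇒ (2E)/3 − E + (8 + x) = 2.
Multiply by 6: 2·(2E) − 3·(2E) + 6·(8 + x) = 12, i.e. 48 + 6x − (32 + 8x) = 12.
Collecting terms: −2x + 16 = 12, so −2x = −4, so x = 2.
Then 2E = 32 + 8·2 = 48, so E = 24, V = 2E/3 = 16, F = 8 + 2 = 10.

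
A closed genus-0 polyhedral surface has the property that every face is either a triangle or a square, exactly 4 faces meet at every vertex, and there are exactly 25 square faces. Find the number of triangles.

8

Let x be the number of triangles; then F = 25 + x.
Edge–face incidences: 2E = 4·25 + 3·x = 100 + 3x.
Every vertex has degree 4, so 4V = 2E.
Euler: V − E + F = 2 ⇒ (2E)/4 − E + (25 + x) = 2.
Multiply by 8: 2·(2E) − 4·(2E) + 8·(25 + x) = 16, i.e. 200 + 8x − 2·(100 + 3x) = 16.
Collecting terms: 2x = 16, so x = 8.
Then 2E = 100 + 3·8 = 124, so E = 62, V = 2E/4 = 31, F = 25 + 8 = 33.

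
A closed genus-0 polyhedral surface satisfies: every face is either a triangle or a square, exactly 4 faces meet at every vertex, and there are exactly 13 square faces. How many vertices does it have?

19

Let x be the number of triangles; then F = 13 + x.
Edge–face incidences: 2E = 4·13 + 3·x = 52 + 3x.
Every vertex has degree 4, so 4V = 2E.
Euler: V − E + F = 2 ⇒ (2E)/4 − E + (13 + x) = 2.
Multiply by 8: 2·(2E) − 4·(2E) + 8·(13 + x) = 16, i.e. 104 + 8x − 2·(52 + 3x) = 16.
Collecting terms: 2x = 16, so x = 8.
Then 2E = 52 + 3·8 = 76, so E = 38, V = 2E/4 = 19, F = 13 + 8 = 21.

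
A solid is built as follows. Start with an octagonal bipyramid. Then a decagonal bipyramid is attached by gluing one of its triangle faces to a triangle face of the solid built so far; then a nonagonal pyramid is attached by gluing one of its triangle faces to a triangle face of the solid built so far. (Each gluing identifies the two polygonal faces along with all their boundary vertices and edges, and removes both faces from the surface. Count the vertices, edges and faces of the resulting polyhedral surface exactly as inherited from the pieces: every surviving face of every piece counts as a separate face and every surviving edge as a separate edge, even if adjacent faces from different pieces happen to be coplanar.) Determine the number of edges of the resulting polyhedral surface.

An octagonal bipyramid: V=10, E=24, F=16.
Attach a decagonal bipyramid (V=12, E=30, F=20) along a 3-gon: merge 3 vertices and 3 edges, delete both glued faces → V=19, E=51, F=34.
Attach a nonagonal pyramid (V=10, E=18, F=10) along a 3-gon: merge 3 vertices and 3 edges, delete both glued faces → V=26, E=66, F=42.
Check: V − E + F = 26 − 66 + 42 = 2.

66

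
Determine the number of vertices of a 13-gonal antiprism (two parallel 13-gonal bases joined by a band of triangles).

An antiprism on an n-gon has two n-gon caps and 2n triangles: V = 2·13 = 26, E = 4·13 = 52, F = 2·13 + 2 = 28.

26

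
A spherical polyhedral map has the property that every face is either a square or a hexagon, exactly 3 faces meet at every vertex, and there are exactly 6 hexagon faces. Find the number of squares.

6

Let x be the number of squares; then F = 6 + x.
Edge–face incidences: 2E = 6·6 + 4·x = 36 + 4x.
Every vertex has degree 3, so 3V = 2E.
Euler: V − E + F = 2 ⇒ (2E)/3 − E + (6 + x) = 2.
Multiply by 6: 2·(2E) − 3·(2E) + 6·(6 + x) = 12, i.e. 36 + 6x − (36 + 4x) = 12.
Collecting terms: 2x = 12, so x = 6.
Then 2E = 36 + 4·6 = 60, so E = 30, V = 2E/3 = 20, F = 6 + 6 = 12.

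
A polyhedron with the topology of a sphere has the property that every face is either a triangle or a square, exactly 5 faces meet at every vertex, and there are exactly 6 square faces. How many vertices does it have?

Let x be the number of triangles; then F = 6 + x.
Edge–face incidences: 2E = 4·6 + 3·x = 24 + 3x.
Every vertex has degree 5, so 5V = 2E.
Euler: V − E + F = 2 ⇒ (2E)/5 − E + (6 + x) = 2.
Multiply by 10: 2·(2E) − 5·(2E) + 10·(6 + x) = 20, i.e. 60 + 10x − 3·(24 + 3x) = 20.
Collecting terms: x − 12 = 20, so x = 32.
Then 2E = 24 + 3·32 = 120, so E = 60, V = 2E/5 = 24, F = 6 + 32 = 38.

24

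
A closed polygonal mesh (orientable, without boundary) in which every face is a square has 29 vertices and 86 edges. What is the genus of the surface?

8

Every face is a square and each edge borders two faces, so 4F = 2·86, giving F = 43.
χ = V − E + F = 29 − 86 + 43 = -14.
For a closed orientable surface χ = 2 − 2g, so g = (2 − (-14))/2 = 8.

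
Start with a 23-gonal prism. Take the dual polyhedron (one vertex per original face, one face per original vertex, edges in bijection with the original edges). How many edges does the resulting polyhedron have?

69

The base solid has V = 46, E = 69, F = 25.
The dual swaps V and F and preserves E: V′ = F = 25, E′ = E = 69, F′ = V = 46.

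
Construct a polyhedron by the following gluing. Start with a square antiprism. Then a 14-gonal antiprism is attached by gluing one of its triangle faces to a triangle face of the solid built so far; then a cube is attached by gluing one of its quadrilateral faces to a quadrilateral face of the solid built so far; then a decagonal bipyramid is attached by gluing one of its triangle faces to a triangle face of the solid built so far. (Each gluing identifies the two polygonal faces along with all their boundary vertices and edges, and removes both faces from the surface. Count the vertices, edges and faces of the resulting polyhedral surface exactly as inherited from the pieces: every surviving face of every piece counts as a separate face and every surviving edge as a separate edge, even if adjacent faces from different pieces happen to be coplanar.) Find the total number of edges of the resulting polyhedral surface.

A square antiprism: V=8, E=16, F=10.
Attach a 14-gonal antiprism (V=28, E=56, F=30) along a 3-gon: merge 3 vertices and 3 edges, delete both glued faces → V=33, E=69, F=38.
Attach a cube (V=8, E=12, F=6) along a 4-gon: merge 4 vertices and 4 edges, delete both glued faces → V=37, E=77, F=42.
Attach a decagonal bipyramid (V=12, E=30, F=20) along a 3-gon: merge 3 vertices and 3 edges, delete both glued faces → V=46, E=104, F=60.
Check: V − E + F = 46 − 104 + 60 = 2.

104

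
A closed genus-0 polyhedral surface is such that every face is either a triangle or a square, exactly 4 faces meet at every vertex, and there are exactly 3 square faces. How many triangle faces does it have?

Let x be the number of triangles; then F = 3 + x.
Edge–face incidences: 2E = 4·3 + 3·x = 12 + 3x.
Every vertex has degree 4, so 4V = 2E.
Euler: V − E + F = 2 ⇒ (2E)/4 − E + (3 + x) = 2.
Multiply by 8: 2·(2E) − 4·(2E) + 8·(3 + x) = 16, i.e. 24 + 8x − 2·(12 + 3x) = 16.
Collecting terms: 2x = 16, so x = 8.
Then 2E = 12 + 3·8 = 36, so E = 18, V = 2E/4 = 9, F = 3 + 8 = 11.

8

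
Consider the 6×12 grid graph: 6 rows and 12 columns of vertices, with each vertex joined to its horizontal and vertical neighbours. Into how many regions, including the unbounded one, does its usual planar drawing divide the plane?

The grid has V = 6·12 = 72 vertices and E = 6·11 + 12·5 = 126 edges.
F = 2 − V + E = 2 − 72 + 126 = 56.

56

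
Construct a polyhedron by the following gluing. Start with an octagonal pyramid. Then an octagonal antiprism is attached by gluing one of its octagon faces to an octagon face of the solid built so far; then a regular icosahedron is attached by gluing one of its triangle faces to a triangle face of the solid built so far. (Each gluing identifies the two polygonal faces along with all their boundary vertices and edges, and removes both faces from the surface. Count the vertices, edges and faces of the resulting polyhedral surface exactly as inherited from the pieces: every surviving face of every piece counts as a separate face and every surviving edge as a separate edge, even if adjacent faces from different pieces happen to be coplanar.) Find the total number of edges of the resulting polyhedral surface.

An octagonal pyramid: V=9, E=16, F=9.
Attach an octagonal antiprism (V=16, E=32, F=18) along an 8-gon: merge 8 vertices and 8 edges, delete both glued faces → V=17, E=40, F=25.
Attach a regular icosahedron (V=12, E=30, F=20) along a 3-gon: merge 3 vertices and 3 edges, delete both glued faces → V=26, E=67, F=43.
Check: V − E + F = 26 − 67 + 43 = 2.

67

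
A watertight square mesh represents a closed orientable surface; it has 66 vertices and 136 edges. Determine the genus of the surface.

2

Every face is a square and each edge borders two faces, so 4F = 2·136, giving F = 68.
χ = V − E + F = 66 − 136 + 68 = -2.
For a closed orientable surface χ = 2 − 2g, so g = (2 − (-2))/2 = 2.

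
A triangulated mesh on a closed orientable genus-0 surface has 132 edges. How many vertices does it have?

χ = 2 − 2·0 = 2, and every face is a triangle so 3F = 2E.
F = 2E/3 = 88. Then V = 2 + E − F = 2 + 132 − 88 = 46.

46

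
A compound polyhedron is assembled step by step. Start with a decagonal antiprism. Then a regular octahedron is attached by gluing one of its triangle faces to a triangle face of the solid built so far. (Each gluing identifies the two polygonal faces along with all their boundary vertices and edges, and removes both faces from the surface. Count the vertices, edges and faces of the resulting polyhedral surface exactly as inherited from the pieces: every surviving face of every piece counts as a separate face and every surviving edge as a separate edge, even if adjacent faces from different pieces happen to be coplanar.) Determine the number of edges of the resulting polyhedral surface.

A decagonal antiprism: V=20, E=40, F=22.
Attach a regular octahedron (V=6, E=12, F=8) along a 3-gon: merge 3 vertices and 3 edges, delete both glued faces → V=23, E=49, F=28.
Check: V − E + F = 23 − 49 + 28 = 2.

49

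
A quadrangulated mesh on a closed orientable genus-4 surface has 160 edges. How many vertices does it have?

χ = 2 − 2·4 = -6, and every face is a square so 4F = 2E.
F = 2E/4 = 80. Then V = -6 + E − F = -6 + 160 − 80 = 74.

74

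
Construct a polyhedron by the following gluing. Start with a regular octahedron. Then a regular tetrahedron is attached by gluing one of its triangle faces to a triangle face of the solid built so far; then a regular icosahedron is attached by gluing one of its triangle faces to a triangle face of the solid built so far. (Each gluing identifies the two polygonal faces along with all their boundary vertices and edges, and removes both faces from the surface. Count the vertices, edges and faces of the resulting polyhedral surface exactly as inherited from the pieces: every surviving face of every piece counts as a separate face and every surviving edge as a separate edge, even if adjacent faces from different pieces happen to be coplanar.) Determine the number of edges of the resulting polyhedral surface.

42

A regular octahedron: V=6, E=12, F=8.
Attach a regular tetrahedron (V=4, E=6, F=4) along a 3-gon: merge 3 vertices and 3 edges, delete both glued faces → V=7, E=15, F=10.
Attach a regular icosahedron (V=12, E=30, F=20) along a 3-gon: merge 3 vertices and 3 edges, delete both glued faces → V=16, E=42, F=28.
Check: V − E + F = 16 − 42 + 28 = 2.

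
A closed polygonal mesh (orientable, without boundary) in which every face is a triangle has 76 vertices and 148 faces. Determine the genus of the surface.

Every face is a triangle, so 2E = 3·148 = 444, giving E = 222.
χ = V − E + F = 76 − 222 + 148 = 2.
For a closed orientable surface χ = 2 − 2g, so g = (2 − (2))/2 = 0.

0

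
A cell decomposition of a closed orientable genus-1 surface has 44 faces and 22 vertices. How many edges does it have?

For a closed orientable surface of genus 1, χ = 2 − 2·1 = 0.
E = V + F − (0) = 22 + 44 − (0) = 66.

66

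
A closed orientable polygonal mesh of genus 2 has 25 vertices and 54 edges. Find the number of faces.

For a closed orientable surface of genus 2, χ = 2 − 2·2 = -2.
F = -2 − V + E = -2 − 25 + 54 = 27.

27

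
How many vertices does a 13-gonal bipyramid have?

15

A bipyramid over an n-gon has 2n triangular faces and n + 2 vertices: V = 13 + 2 = 15, E = 3·13 = 39, F = 2·13 = 26.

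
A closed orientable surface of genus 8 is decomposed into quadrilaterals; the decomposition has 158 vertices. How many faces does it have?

172

χ = 2 − 2·8 = -14, and every face is a square so 4F = 2E.
V − E + F = -14 with E = 4F/2 gives 158 − (4/2 − 1)·F = -14, so F = 172 and E = 344.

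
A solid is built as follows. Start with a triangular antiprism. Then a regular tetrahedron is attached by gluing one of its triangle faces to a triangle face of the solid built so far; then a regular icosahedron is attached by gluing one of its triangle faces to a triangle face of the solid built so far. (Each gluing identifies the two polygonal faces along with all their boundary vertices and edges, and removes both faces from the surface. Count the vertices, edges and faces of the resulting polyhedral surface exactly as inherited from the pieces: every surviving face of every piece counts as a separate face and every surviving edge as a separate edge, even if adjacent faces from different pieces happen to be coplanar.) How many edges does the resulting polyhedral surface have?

A triangular antiprism: V=6, E=12, F=8.
Attach a regular tetrahedron (V=4, E=6, F=4) along a 3-gon: merge 3 vertices and 3 edges, delete both glued faces → V=7, E=15, F=10.
Attach a regular icosahedron (V=12, E=30, F=20) along a 3-gon: merge 3 vertices and 3 edges, delete both glued faces → V=16, E=42, F=28.
Check: V − E + F = 16 − 42 + 28 = 2.

42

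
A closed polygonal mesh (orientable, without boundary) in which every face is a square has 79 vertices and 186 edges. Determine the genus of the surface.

Every face is a square and each edge borders two faces, so 4F = 2·186, giving F = 93.
χ = V − E + F = 79 − 186 + 93 = -14.
For a closed orientable surface χ = 2 − 2g, so g = (2 − (-14))/2 = 8.

8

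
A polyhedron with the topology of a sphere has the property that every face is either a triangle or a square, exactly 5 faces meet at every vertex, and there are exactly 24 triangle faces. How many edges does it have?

Let x be the number of squares; then F = 24 + x.
Edge–face incidences: 2E = 3·24 + 4·x = 72 + 4x.
Every vertex has degree 5, so 5V = 2E.
Euler: V − E + F = 2 ⇒ (2E)/5 − E + (24 + x) = 2.
Multiply by 10: 2·(2E) − 5·(2E) + 10·(24 + x) = 20, i.e. 240 + 10x − 3·(72 + 4x) = 20.
Collecting terms: −2x + 24 = 20, so −2x = −4, so x = 2.
Then 2E = 72 + 4·2 = 80, so E = 40, V = 2E/5 = 16, F = 24 + 2 = 26.

40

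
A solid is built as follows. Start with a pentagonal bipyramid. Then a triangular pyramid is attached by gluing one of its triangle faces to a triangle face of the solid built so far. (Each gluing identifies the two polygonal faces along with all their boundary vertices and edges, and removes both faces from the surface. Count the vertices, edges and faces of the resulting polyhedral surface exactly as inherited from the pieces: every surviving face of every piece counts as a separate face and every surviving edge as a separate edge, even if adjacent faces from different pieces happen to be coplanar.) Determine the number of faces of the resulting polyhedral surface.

12

A pentagonal bipyramid: V=7, E=15, F=10.
Attach a triangular pyramid (V=4, E=6, F=4) along a 3-gon: merge 3 vertices and 3 edges, delete both glued faces → V=8, E=18, F=12.
Check: V − E + F = 8 − 18 + 12 = 2.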